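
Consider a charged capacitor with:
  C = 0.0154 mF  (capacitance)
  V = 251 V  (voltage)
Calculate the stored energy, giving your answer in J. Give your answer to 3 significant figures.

0.485 J

Directly: E = ½CV².
C = 0.0154 mF = 1.540×10^-5 F; V = 251 V.
E = 0.4851 J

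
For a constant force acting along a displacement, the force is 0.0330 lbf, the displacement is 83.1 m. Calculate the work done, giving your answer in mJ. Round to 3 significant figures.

12200 mJ

Directly: W = F·d.
F = 0.0330 lbf = 0.1468 N; d = 83.1 m.
W = 12.20 J
12.20 J × (1 mJ / 0.001000 J) = 12198 mJ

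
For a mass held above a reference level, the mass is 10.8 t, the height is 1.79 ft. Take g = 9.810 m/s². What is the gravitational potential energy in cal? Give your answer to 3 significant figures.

13800 cal

PE is given directly by: PE = mgh.
m = 10.8 t = 10800 kg; h = 1.79 ft = 0.5456 m; g = 9.810 m/s².
PE = 57804 J  (the unit combination reduces to kg·m²/s² = J)
57804 J × (1 cal / 4.184 J) = 13816 cal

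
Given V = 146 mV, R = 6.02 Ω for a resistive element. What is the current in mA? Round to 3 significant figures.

Rearranging V = I·R for I: I = V/R.
V = 146 mV = 0.1460 V; R = 6.02 Ω.
I = 0.02425 A
0.02425 A × (1 mA / 0.001000 A) = 24.25 mA

24.3 mA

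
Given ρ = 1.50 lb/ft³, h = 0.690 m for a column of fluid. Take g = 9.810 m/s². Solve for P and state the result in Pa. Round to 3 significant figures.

Directly: P = ρgh.
ρ = 1.50 lb/ft³ = 24.03 kg/m³; h = 0.690 m; g = 9.810 m/s².
P = 162.6 Pa

163 Pa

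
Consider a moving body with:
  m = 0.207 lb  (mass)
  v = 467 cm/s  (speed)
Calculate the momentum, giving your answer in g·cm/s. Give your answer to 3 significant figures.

Directly: p = mv.
m = 0.207 lb = 0.09389 kg; v = 467 cm/s = 4.670 m/s.
p = 0.4385 kg·m/s
0.4385 kg·m/s × (1 g·cm/s / 1.000×10^-5 kg·m/s) = 43848 g·cm/s

43800 g·cm/s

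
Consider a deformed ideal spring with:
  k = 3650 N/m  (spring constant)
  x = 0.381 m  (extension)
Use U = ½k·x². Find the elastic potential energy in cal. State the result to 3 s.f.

Directly: U = ½kx².
k = 3650 N/m; x = 0.381 m.
U = 264.9 J
264.9 J × (1 cal / 4.184 J) = 63.32 cal

63.3 cal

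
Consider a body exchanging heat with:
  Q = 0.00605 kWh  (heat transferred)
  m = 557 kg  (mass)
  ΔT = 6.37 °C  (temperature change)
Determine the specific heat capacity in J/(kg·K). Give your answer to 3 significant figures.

Solving Q = m·c·ΔT for c: c = Q/(m·ΔT).
Q = 0.00605 kWh = 21780 J; m = 557 kg; ΔT = 6.37 °C = 6.370 K.
c = 6.139 J/(kg·K)

6.14 J/(kg·K)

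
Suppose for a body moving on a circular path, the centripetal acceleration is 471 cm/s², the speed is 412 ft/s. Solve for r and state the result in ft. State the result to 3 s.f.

Solving a = v²/r for r: r = v²/a.
a = 471 cm/s² = 4.710 m/s²; v = 412 ft/s = 125.6 m/s.
r = 3348 m
3348 m × (1 ft / 0.3048 m) = 10985 ft

11000 ft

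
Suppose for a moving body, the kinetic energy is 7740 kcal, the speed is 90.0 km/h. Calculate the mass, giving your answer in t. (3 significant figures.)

104 t

Rearranging KE = ½mv² for m: m = 2·KE/v².
KE = 7740 kcal = 3.238×10^7 J; v = 90.0 km/h = 25.00 m/s.
m = 1.036×10^5 kg
1.036×10^5 kg × (1 t / 1000 kg) = 103.6 t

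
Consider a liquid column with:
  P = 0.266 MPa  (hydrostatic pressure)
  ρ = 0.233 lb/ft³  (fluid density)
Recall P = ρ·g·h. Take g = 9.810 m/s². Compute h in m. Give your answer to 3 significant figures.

7270 m

Rearranging: h = P/(ρ·g).
P = 0.266 MPa = 2.660×10^5 Pa; ρ = 0.233 lb/ft³ = 3.732 kg/m³; g = 9.810 m/s².
h = 7265 m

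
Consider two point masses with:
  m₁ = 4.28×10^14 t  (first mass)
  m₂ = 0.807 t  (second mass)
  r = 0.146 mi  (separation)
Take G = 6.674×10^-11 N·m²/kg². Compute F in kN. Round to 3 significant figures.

From Newton's law of gravitation: F = Gm₁m₂/r².
m₁ = 4.28×10^14 t = 4.280×10^17 kg; m₂ = 0.807 t = 807.0 kg; r = 0.146 mi = 235.0 m; G = 6.674×10^-11 N·m²/kg².
F = 4.175×10^5 N  (the unit combination reduces to kg·m/s² = N)
4.175×10^5 N × (1 kN / 1000 N) = 417.5 kN

418 kN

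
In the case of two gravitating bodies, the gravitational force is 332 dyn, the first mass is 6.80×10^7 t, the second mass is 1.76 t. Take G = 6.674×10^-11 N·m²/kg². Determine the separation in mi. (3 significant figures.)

0.964 mi

Solving F = G·m₁·m₂/r² for r: r = √(G·m₁m₂/F).
F = 332 dyn = 0.003320 N; m₁ = 6.80×10^7 t = 6.800×10^10 kg; m₂ = 1.76 t = 1760 kg; G = 6.674×10^-11 N·m²/kg².
r = 1551 m
1551 m × (1 mi / 1609 m) = 0.9638 mi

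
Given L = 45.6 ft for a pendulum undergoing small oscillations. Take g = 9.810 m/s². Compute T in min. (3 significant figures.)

0.125 min

Directly: T = 2π√(L/g).
L = 45.6 ft = 13.90 m; g = 9.810 m/s².
T = 7.479 s
7.479 s × (1 min / 60.00 s) = 0.1246 min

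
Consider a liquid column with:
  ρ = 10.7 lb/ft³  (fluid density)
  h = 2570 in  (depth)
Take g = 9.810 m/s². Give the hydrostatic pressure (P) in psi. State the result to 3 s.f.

15.9 psi

P is given directly by: P = ρgh.
ρ = 10.7 lb/ft³ = 171.4 kg/m³; h = 2570 in = 65.28 m; g = 9.810 m/s².
P = 1.098×10^5 Pa
1.098×10^5 Pa × (1 psi / 6895 Pa) = 15.92 psi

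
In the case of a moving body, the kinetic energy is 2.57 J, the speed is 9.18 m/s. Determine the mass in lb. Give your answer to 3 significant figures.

0.134 lb

Rearranging: m = 2·KE/v².
KE = 2.57 J; v = 9.18 m/s.
m = 0.06099 kg
0.06099 kg × (1 lb / 0.4536 kg) = 0.1345 lb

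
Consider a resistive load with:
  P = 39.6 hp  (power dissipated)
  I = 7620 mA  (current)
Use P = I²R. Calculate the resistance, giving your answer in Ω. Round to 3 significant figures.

Solving P = I²R for R: R = P/I².
P = 39.6 hp = 29530 W; I = 7620 mA = 7.620 A.
R = 508.6 Ω

509 Ω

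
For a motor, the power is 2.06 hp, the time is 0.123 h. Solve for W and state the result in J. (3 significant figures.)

Rearranging: W = P·t.
P = 2.06 hp = 1536 W; t = 0.123 h = 442.8 s.
W = 6.802×10^5 J  (the unit combination reduces to kg·m²/s² = J)

6.80×10^5 J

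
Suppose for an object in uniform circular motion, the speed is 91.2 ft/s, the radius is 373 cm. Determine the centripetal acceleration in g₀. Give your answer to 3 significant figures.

Directly: a = v²/r.
v = 91.2 ft/s = 27.80 m/s; r = 373 cm = 3.730 m.
a = 207.2 m/s²
207.2 m/s² × (1 g₀ / 9.807 m/s²) = 21.12 g₀

21.1 g₀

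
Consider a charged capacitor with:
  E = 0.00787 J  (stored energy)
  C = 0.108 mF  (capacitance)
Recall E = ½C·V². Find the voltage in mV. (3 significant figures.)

12100 mV

Rearranging E = ½C·V² for V: V = √(2E/C).
E = 0.00787 J; C = 0.108 mF = 1.080×10^-4 F.
V = 12.07 V  (the unit combination reduces to kg·m²/(A·s³) = V)
12.07 V × (1 mV / 0.001000 V) = 12072 mV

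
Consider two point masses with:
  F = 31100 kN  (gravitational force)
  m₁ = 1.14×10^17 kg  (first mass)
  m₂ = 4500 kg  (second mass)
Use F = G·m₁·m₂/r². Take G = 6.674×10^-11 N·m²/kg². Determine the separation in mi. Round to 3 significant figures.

0.0206 mi

From Newton's law of gravitation: r = √(G·m₁m₂/F).
F = 31100 kN = 3.110×10^7 N; m₁ = 1.14×10^17 kg; m₂ = 4500 kg; G = 6.674×10^-11 N·m²/kg².
r = 33.18 m
33.18 m × (1 mi / 1609 m) = 0.02062 mi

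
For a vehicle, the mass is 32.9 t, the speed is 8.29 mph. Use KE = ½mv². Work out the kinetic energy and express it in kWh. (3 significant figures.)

0.0628 kWh

KE is given directly by: KE = ½mv².
m = 32.9 t = 32900 kg; v = 8.29 mph = 3.706 m/s.
KE = 2.259×10^5 J  (the unit combination reduces to kg·m²/s² = J)
2.259×10^5 J × (1 kWh / 3.600×10^6 J) = 0.06276 kWh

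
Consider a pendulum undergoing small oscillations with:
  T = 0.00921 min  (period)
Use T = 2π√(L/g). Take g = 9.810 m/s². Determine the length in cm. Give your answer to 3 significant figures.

Solving T = 2π√(L/g) for L: L = g·(T/2π)².
T = 0.00921 min = 0.5526 s; g = 9.810 m/s².
L = 0.07588 m
0.07588 m × (1 cm / 0.01000 m) = 7.588 cm

7.59 cm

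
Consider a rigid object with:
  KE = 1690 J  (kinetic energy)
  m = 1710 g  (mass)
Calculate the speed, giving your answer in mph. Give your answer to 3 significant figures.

99.5 mph

Solving KE = ½mv² for v: v = √(2·KE/m).
KE = 1690 J; m = 1710 g = 1.710 kg.
v = 44.46 m/s
44.46 m/s × (1 mph / 0.4470 m/s) = 99.45 mph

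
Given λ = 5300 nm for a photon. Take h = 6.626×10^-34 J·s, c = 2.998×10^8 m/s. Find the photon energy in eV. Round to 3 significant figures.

E is given directly by: E = hc/λ.
λ = 5300 nm = 5.300×10^-6 m; h = 6.626×10^-34 J·s; c = 2.998×10^8 m/s.
E = 3.748×10^-20 J
3.748×10^-20 J × (1 eV / 1.602×10^-19 J) = 0.2339 eV

0.234 eV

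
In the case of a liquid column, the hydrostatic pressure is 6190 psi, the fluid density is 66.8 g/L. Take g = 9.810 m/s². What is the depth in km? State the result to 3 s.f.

Rearranging P = ρ·g·h for h: h = P/(ρ·g).
P = 6190 psi = 4.268×10^7 Pa; ρ = 66.8 g/L = 66.80 kg/m³; g = 9.810 m/s².
h = 65127 m
65127 m × (1 km / 1000 m) = 65.13 km

65.1 km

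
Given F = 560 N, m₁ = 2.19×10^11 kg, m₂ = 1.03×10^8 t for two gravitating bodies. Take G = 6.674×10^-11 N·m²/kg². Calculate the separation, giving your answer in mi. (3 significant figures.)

From Newton's law of gravitation: r = √(G·m₁m₂/F).
F = 560 N; m₁ = 2.19×10^11 kg; m₂ = 1.03×10^8 t = 1.030×10^11 kg; G = 6.674×10^-11 N·m²/kg².
r = 51849 m
51849 m × (1 mi / 1609 m) = 32.22 mi

32.2 mi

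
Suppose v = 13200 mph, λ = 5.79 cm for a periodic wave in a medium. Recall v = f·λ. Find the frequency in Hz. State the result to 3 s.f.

1.02×10^5 Hz

Solving v = f·λ for f: f = v/λ.
v = 13200 mph = 5901 m/s; λ = 5.79 cm = 0.05790 m.
f = 1.019×10^5 Hz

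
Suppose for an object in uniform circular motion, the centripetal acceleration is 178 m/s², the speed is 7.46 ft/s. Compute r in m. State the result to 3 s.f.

Solving a = v²/r for r: r = v²/a.
a = 178 m/s²; v = 7.46 ft/s = 2.274 m/s.
r = 0.02905 m

0.0290 m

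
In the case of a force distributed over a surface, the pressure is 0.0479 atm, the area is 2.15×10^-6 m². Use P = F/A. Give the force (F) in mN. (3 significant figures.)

10.4 mN

Rearranging P = F/A for F: F = P·A.
P = 0.0479 atm = 4853 Pa; A = 2.15×10^-6 m².
F = 0.01043 N
0.01043 N × (1 mN / 0.001000 N) = 10.43 mN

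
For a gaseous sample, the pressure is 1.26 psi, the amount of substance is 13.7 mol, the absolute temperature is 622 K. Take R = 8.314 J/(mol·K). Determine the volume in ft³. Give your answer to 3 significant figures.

Rearranging PV = nRT for V: V = nRT/P.
P = 1.26 psi = 8687 Pa; n = 13.7 mol; T = 622 K; R = 8.314 J/(mol·K).
V = 8.155 m³
8.155 m³ × (1 ft³ / 0.02832 m³) = 288.0 ft³

288 ft³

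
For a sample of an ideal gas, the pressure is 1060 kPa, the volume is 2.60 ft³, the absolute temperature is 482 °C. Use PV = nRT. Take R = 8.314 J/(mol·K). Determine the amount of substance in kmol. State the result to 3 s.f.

0.0124 kmol

From the ideal-gas law: n = PV/(RT).
P = 1060 kPa = 1.060×10^6 Pa; V = 2.60 ft³ = 0.07362 m³; T = 482 °C = 755.1 K; R = 8.314 J/(mol·K).
n = 12.43 mol
12.43 mol × (1 kmol / 1000 mol) = 0.01243 kmol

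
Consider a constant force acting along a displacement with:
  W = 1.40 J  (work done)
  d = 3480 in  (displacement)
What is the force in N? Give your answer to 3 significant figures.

Rearranging W = F·d for F: F = W/d.
W = 1.40 J; d = 3480 in = 88.39 m.
F = 0.01584 N

0.0158 N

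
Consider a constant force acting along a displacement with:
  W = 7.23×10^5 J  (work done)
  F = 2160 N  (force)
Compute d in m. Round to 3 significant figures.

Solving W = F·d for d: d = W/F.
W = 7.23×10^5 J; F = 2160 N.
d = 334.7 m

335 m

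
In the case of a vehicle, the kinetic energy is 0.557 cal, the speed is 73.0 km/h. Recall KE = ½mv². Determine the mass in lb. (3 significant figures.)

0.0250 lb

Rearranging: m = 2·KE/v².
KE = 0.557 cal = 2.330 J; v = 73.0 km/h = 20.28 m/s.
m = 0.01134 kg
0.01134 kg × (1 lb / 0.4536 kg) = 0.02499 lb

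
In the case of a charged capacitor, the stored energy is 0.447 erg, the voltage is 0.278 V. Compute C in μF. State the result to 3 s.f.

Rearranging E = ½C·V² for C: C = 2E/V².
E = 0.447 erg = 4.470×10^-8 J; V = 0.278 V.
C = 1.157×10^-6 F
1.157×10^-6 F × (1 μF / 1.000×10^-6 F) = 1.157 μF

1.16 μF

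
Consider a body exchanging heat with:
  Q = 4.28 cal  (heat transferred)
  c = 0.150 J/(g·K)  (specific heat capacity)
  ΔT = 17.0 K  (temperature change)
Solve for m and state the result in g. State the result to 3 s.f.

7.02 g

Solving Q = m·c·ΔT for m: m = Q/(c·ΔT).
Q = 4.28 cal = 17.91 J; c = 0.150 J/(g·K) = 150.0 J/(kg·K); ΔT = 17.0 K.
m = 0.007023 kg
0.007023 kg × (1 g / 0.001000 kg) = 7.023 g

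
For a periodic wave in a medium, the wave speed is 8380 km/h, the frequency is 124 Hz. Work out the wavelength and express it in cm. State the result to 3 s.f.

1880 cm

Solving v = f·λ for λ: λ = v/f.
v = 8380 km/h = 2328 m/s; f = 124 Hz.
λ = 18.77 m
18.77 m × (1 cm / 0.01000 m) = 1877 cm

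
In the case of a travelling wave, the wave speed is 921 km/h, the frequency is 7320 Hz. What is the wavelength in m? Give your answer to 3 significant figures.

Rearranging v = f·λ for λ: λ = v/f.
v = 921 km/h = 255.8 m/s; f = 7320 Hz.
λ = 0.03495 m

0.0349 m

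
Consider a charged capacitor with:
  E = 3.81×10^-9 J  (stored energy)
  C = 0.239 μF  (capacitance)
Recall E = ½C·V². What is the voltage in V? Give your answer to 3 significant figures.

Rearranging: V = √(2E/C).
E = 3.81×10^-9 J; C = 0.239 μF = 2.390×10^-7 F.
V = 0.1786 V  (the unit combination reduces to kg·m²/(A·s³) = V)

0.179 V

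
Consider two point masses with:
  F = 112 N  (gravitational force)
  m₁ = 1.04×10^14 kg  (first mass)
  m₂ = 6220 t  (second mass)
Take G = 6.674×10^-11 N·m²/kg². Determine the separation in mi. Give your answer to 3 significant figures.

From Newton's law of gravitation: r = √(G·m₁m₂/F).
F = 112 N; m₁ = 1.04×10^14 kg; m₂ = 6220 t = 6.220×10^6 kg; G = 6.674×10^-11 N·m²/kg².
r = 19633 m
19633 m × (1 mi / 1609 m) = 12.20 mi

12.2 mi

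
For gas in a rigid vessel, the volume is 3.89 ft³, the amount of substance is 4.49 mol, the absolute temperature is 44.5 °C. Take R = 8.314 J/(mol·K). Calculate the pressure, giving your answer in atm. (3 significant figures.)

1.06 atm

From the ideal-gas law: P = nRT/V.
V = 3.89 ft³ = 0.1102 m³; n = 4.49 mol; T = 44.5 °C = 317.6 K; R = 8.314 J/(mol·K).
P = 1.076×10^5 Pa
1.076×10^5 Pa × (1 atm / 1.013×10^5 Pa) = 1.062 atm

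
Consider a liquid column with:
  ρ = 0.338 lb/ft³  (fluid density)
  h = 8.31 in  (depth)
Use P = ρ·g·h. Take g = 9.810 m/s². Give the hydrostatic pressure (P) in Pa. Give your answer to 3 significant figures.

Directly: P = ρgh.
ρ = 0.338 lb/ft³ = 5.414 kg/m³; h = 8.31 in = 0.2111 m; g = 9.810 m/s².
P = 11.21 Pa

11.2 Pa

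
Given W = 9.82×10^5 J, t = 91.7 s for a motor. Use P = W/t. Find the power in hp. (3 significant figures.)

Directly: P = W/t.
W = 9.82×10^5 J; t = 91.7 s.
P = 10709 W
10709 W × (1 hp / 745.7 W) = 14.36 hp

14.4 hp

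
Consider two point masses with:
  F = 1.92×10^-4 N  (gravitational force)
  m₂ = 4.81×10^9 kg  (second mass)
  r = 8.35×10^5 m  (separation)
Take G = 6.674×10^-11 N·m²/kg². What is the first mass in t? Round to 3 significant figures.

4.17×10^5 t

Rearranging: m₁ = F·r²/(G·m₂).
F = 1.92×10^-4 N; m₂ = 4.81×10^9 kg; r = 8.35×10^5 m; G = 6.674×10^-11 N·m²/kg².
m₁ = 4.170×10^8 kg
4.170×10^8 kg × (1 t / 1000 kg) = 4.170×10^5 t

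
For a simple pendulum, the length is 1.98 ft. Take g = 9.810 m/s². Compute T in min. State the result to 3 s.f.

0.0260 min

T is given directly by: T = 2π√(L/g).
L = 1.98 ft = 0.6035 m; g = 9.810 m/s².
T = 1.558 s
1.558 s × (1 min / 60.00 s) = 0.02597 min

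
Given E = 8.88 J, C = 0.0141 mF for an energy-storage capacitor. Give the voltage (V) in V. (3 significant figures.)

Solving E = ½C·V² for V: V = √(2E/C).
E = 8.88 J; C = 0.0141 mF = 1.410×10^-5 F.
V = 1122 V  (the unit combination reduces to kg·m²/(A·s³) = V)

1120 V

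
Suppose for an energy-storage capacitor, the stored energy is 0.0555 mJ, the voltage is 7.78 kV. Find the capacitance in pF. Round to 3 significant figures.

1.83 pF

Solving E = ½C·V² for C: C = 2E/V².
E = 0.0555 mJ = 5.550×10^-5 J; V = 7.78 kV = 7780 V.
C = 1.834×10^-12 F
1.834×10^-12 F × (1 pF / 1.000×10^-12 F) = 1.834 pF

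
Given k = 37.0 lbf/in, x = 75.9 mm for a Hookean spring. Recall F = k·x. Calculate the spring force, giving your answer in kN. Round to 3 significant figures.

0.492 kN

Directly: F = kx.
k = 37.0 lbf/in = 6480 N/m; x = 75.9 mm = 0.07590 m.
F = 491.8 N
491.8 N × (1 kN / 1000 N) = 0.4918 kN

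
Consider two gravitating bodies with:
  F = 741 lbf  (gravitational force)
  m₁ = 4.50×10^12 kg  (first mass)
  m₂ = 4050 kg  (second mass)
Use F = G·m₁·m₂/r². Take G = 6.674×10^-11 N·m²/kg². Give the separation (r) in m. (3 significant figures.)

Rearranging F = G·m₁·m₂/r² for r: r = √(G·m₁m₂/F).
F = 741 lbf = 3296 N; m₁ = 4.50×10^12 kg; m₂ = 4050 kg; G = 6.674×10^-11 N·m²/kg².
r = 19.21 m

19.2 m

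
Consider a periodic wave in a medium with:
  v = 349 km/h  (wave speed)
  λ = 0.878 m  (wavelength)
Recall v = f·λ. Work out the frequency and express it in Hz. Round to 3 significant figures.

Solving v = f·λ for f: f = v/λ.
v = 349 km/h = 96.94 m/s; λ = 0.878 m.
f = 110.4 Hz

110 Hz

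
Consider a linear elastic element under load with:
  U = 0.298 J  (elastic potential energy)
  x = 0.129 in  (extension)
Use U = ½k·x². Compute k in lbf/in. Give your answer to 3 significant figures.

317 lbf/in

Solving U = ½k·x² for k: k = 2U/x².
U = 0.298 J; x = 0.129 in = 0.003277 m.
k = 55514 N/m
55514 N/m × (1 lbf/in / 175.1 N/m) = 317.0 lbf/in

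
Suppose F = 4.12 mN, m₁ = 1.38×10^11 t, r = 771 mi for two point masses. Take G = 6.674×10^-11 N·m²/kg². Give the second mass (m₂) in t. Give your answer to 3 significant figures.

From Newton's law of gravitation: m₂ = F·r²/(G·m₁).
F = 4.12 mN = 0.004120 N; m₁ = 1.38×10^11 t = 1.380×10^14 kg; r = 771 mi = 1.241×10^6 m; G = 6.674×10^-11 N·m²/kg².
m₂ = 6.887×10^5 kg
6.887×10^5 kg × (1 t / 1000 kg) = 688.7 t

689 t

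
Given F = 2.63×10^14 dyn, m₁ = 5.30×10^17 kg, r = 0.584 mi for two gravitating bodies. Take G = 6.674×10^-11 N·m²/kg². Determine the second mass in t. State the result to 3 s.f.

From Newton's law of gravitation: m₂ = F·r²/(G·m₁).
F = 2.63×10^14 dyn = 2.630×10^9 N; m₁ = 5.30×10^17 kg; r = 0.584 mi = 939.9 m; G = 6.674×10^-11 N·m²/kg².
m₂ = 6.568×10^7 kg
6.568×10^7 kg × (1 t / 1000 kg) = 65678 t

65700 t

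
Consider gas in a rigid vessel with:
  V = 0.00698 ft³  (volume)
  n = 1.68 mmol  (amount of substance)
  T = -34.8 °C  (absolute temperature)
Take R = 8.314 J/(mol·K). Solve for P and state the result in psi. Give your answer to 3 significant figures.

2.44 psi

From the ideal-gas law: P = nRT/V.
V = 0.00698 ft³ = 1.977×10^-4 m³; n = 1.68 mmol = 0.001680 mol; T = -34.8 °C = 238.3 K; R = 8.314 J/(mol·K).
P = 16844 Pa  (the unit combination reduces to kg/(m·s²) = Pa)
16844 Pa × (1 psi / 6895 Pa) = 2.443 psi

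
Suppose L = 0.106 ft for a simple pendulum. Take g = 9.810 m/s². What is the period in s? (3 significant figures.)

0.361 s

T is given directly by: T = 2π√(L/g).
L = 0.106 ft = 0.03231 m; g = 9.810 m/s².
T = 0.3606 s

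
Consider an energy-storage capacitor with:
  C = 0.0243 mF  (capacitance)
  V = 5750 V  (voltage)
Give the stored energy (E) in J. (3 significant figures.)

E is given directly by: E = ½CV².
C = 0.0243 mF = 2.430×10^-5 F; V = 5750 V.
E = 401.7 J

402 J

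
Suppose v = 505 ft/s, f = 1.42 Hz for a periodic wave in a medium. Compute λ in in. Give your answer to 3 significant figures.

Rearranging v = f·λ for λ: λ = v/f.
v = 505 ft/s = 153.9 m/s; f = 1.42 Hz.
λ = 108.4 m
108.4 m × (1 in / 0.02540 m) = 4268 in

4270 in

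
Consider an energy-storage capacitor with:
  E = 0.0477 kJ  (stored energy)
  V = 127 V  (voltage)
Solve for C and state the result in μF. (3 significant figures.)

5910 μF

Rearranging: C = 2E/V².
E = 0.0477 kJ = 47.70 J; V = 127 V.
C = 0.005915 F
0.005915 F × (1 μF / 1.000×10^-6 F) = 5915 μF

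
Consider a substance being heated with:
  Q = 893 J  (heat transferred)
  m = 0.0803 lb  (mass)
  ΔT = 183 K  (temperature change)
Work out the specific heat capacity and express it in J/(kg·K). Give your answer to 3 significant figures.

Rearranging Q = m·c·ΔT for c: c = Q/(m·ΔT).
Q = 893 J; m = 0.0803 lb = 0.03642 kg; ΔT = 183 K.
c = 134.0 J/(kg·K)

134 J/(kg·K)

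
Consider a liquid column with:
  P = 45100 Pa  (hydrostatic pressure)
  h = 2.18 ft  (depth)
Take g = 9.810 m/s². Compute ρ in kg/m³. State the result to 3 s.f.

6920 kg/m³

Solving P = ρ·g·h for ρ: ρ = P/(g·h).
P = 45100 Pa; h = 2.18 ft = 0.6645 m; g = 9.810 m/s².
ρ = 6919 kg/m³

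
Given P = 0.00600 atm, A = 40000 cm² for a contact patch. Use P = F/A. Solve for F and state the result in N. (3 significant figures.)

Solving P = F/A for F: F = P·A.
P = 0.00600 atm = 608.0 Pa; A = 40000 cm² = 4.000 m².
F = 2432 N  (the unit combination reduces to kg·m/s² = N)

2430 N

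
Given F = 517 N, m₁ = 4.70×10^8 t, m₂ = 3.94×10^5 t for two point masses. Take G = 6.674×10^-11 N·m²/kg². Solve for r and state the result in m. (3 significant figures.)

From Newton's law of gravitation: r = √(G·m₁m₂/F).
F = 517 N; m₁ = 4.70×10^8 t = 4.700×10^11 kg; m₂ = 3.94×10^5 t = 3.940×10^8 kg; G = 6.674×10^-11 N·m²/kg².
r = 4889 m

4890 m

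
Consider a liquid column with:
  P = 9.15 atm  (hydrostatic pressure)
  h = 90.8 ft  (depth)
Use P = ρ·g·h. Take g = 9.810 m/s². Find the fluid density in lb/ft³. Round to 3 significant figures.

Rearranging: ρ = P/(g·h).
P = 9.15 atm = 9.271×10^5 Pa; h = 90.8 ft = 27.68 m; g = 9.810 m/s².
ρ = 3415 kg/m³
3415 kg/m³ × (1 lb/ft³ / 16.02 kg/m³) = 213.2 lb/ft³

213 lb/ft³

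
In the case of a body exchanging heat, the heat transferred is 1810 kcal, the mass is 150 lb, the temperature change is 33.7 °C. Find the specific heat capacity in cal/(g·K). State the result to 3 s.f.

Solving Q = m·c·ΔT for c: c = Q/(m·ΔT).
Q = 1810 kcal = 7.573×10^6 J; m = 150 lb = 68.04 kg; ΔT = 33.7 °C = 33.70 K.
c = 3303 J/(kg·K)
3303 J/(kg·K) × (1 cal/(g·K) / 4184 J/(kg·K)) = 0.7894 cal/(g·K)

0.789 cal/(g·K)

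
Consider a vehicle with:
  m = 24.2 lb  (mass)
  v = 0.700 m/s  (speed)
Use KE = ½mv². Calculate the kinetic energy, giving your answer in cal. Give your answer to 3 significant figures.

KE is given directly by: KE = ½mv².
m = 24.2 lb = 10.98 kg; v = 0.700 m/s.
KE = 2.689 J  (the unit combination reduces to kg·m²/s² = J)
2.689 J × (1 cal / 4.184 J) = 0.6428 cal

0.643 cal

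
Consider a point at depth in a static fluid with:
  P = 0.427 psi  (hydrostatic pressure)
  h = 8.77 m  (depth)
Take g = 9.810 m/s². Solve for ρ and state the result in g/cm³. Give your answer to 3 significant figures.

0.0342 g/cm³

Solving P = ρ·g·h for ρ: ρ = P/(g·h).
P = 0.427 psi = 2944 Pa; h = 8.77 m; g = 9.810 m/s².
ρ = 34.22 kg/m³
34.22 kg/m³ × (1 g/cm³ / 1000 kg/m³) = 0.03422 g/cm³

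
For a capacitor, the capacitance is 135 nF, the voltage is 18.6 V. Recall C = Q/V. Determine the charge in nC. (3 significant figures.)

Rearranging: Q = CV.
C = 135 nF = 1.350×10^-7 F; V = 18.6 V.
Q = 2.511×10^-6 C
2.511×10^-6 C × (1 nC / 1.000×10^-9 C) = 2511 nC

2510 nC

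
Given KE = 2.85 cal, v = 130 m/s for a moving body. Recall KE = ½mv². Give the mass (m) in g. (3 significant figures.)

1.41 g

Rearranging: m = 2·KE/v².
KE = 2.85 cal = 11.92 J; v = 130 m/s.
m = 0.001411 kg
0.001411 kg × (1 g / 0.001000 kg) = 1.411 g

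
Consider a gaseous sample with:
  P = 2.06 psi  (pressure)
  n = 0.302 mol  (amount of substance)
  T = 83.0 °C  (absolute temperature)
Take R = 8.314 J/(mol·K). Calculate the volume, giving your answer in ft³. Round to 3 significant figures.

From the ideal-gas law: V = nRT/P.
P = 2.06 psi = 14203 Pa; n = 0.302 mol; T = 83.0 °C = 356.1 K; R = 8.314 J/(mol·K).
V = 0.06296 m³
0.06296 m³ × (1 ft³ / 0.02832 m³) = 2.223 ft³

2.22 ft³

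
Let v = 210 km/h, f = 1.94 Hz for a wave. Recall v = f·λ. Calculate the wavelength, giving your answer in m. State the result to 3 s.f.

Rearranging: λ = v/f.
v = 210 km/h = 58.33 m/s; f = 1.94 Hz.
λ = 30.07 m

30.1 m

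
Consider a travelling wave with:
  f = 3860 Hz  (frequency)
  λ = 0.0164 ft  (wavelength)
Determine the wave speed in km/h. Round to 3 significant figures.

69.5 km/h

Directly: v = fλ.
f = 3860 Hz; λ = 0.0164 ft = 0.004999 m.
v = 19.30 m/s
19.30 m/s × (1 km/h / 0.2778 m/s) = 69.46 km/h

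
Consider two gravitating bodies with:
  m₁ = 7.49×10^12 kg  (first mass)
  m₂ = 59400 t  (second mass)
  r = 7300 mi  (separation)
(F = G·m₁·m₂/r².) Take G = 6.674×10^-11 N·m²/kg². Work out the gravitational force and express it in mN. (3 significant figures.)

Directly: F = Gm₁m₂/r².
m₁ = 7.49×10^12 kg; m₂ = 59400 t = 5.940×10^7 kg; r = 7300 mi = 1.175×10^7 m; G = 6.674×10^-11 N·m²/kg².
F = 2.151×10^-4 N
2.151×10^-4 N × (1 mN / 0.001000 N) = 0.2151 mN

0.215 mN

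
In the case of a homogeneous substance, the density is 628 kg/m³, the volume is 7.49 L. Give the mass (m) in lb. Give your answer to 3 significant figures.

10.4 lb

Solving ρ = m/V for m: m = ρV.
ρ = 628 kg/m³; V = 7.49 L = 0.007490 m³.
m = 4.704 kg
4.704 kg × (1 lb / 0.4536 kg) = 10.37 lb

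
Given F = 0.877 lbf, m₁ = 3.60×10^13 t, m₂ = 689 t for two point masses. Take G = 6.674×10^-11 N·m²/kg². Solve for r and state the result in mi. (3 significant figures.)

Rearranging: r = √(G·m₁m₂/F).
F = 0.877 lbf = 3.901 N; m₁ = 3.60×10^13 t = 3.600×10^16 kg; m₂ = 689 t = 6.890×10^5 kg; G = 6.674×10^-11 N·m²/kg².
r = 6.514×10^5 m
6.514×10^5 m × (1 mi / 1609 m) = 404.8 mi

405 mi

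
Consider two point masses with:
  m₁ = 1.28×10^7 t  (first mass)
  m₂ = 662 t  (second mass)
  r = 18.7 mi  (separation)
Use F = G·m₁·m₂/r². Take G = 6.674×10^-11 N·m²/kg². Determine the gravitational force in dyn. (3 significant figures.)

62.4 dyn

F is given directly by: F = Gm₁m₂/r².
m₁ = 1.28×10^7 t = 1.280×10^10 kg; m₂ = 662 t = 6.620×10^5 kg; r = 18.7 mi = 30095 m; G = 6.674×10^-11 N·m²/kg².
F = 6.244×10^-4 N
6.244×10^-4 N × (1 dyn / 1.000×10^-5 N) = 62.44 dyn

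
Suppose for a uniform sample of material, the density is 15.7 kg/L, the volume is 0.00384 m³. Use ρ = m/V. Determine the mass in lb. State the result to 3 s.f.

133 lb

Rearranging ρ = m/V for m: m = ρV.
ρ = 15.7 kg/L = 15700 kg/m³; V = 0.00384 m³.
m = 60.29 kg
60.29 kg × (1 lb / 0.4536 kg) = 132.9 lb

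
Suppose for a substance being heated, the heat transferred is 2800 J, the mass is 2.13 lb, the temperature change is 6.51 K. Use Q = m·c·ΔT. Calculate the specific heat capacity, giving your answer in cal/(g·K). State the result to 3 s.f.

Solving Q = m·c·ΔT for c: c = Q/(m·ΔT).
Q = 2800 J; m = 2.13 lb = 0.9662 kg; ΔT = 6.51 K.
c = 445.2 J/(kg·K)
445.2 J/(kg·K) × (1 cal/(g·K) / 4184 J/(kg·K)) = 0.1064 cal/(g·K)

0.106 cal/(g·K)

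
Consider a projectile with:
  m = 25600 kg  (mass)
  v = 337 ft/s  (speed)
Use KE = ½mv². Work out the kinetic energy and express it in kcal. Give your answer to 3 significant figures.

32300 kcal

KE is given directly by: KE = ½mv².
m = 25600 kg; v = 337 ft/s = 102.7 m/s.
KE = 1.351×10^8 J  (the unit combination reduces to kg·m²/s² = J)
1.351×10^8 J × (1 kcal / 4184 J) = 32278 kcal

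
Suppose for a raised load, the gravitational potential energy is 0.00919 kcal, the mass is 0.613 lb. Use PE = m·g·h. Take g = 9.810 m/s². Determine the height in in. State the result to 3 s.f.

555 in

Rearranging PE = m·g·h for h: h = PE/(m·g).
PE = 0.00919 kcal = 38.45 J; m = 0.613 lb = 0.2781 kg; g = 9.810 m/s².
h = 14.10 m
14.10 m × (1 in / 0.02540 m) = 555.0 in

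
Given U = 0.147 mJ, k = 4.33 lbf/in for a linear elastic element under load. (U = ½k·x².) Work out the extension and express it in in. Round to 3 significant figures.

Solving U = ½k·x² for x: x = √(2U/k).
U = 0.147 mJ = 1.470×10^-4 J; k = 4.33 lbf/in = 758.3 N/m.
x = 6.227×10^-4 m
6.227×10^-4 m × (1 in / 0.02540 m) = 0.02451 in

0.0245 in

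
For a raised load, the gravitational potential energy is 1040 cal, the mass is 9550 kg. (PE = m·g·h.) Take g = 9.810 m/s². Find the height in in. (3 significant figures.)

Rearranging: h = PE/(m·g).
PE = 1040 cal = 4351 J; m = 9550 kg; g = 9.810 m/s².
h = 0.04645 m
0.04645 m × (1 in / 0.02540 m) = 1.829 in

1.83 in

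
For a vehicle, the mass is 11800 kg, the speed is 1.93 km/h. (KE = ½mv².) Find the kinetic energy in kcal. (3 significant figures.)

0.405 kcal

KE is given directly by: KE = ½mv².
m = 11800 kg; v = 1.93 km/h = 0.5361 m/s.
KE = 1696 J
1696 J × (1 kcal / 4184 J) = 0.4053 kcal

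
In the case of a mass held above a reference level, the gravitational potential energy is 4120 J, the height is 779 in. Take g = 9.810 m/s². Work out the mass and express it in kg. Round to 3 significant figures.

21.2 kg

Rearranging PE = m·g·h for m: m = PE/(g·h).
PE = 4120 J; h = 779 in = 19.79 m; g = 9.810 m/s².
m = 21.23 kg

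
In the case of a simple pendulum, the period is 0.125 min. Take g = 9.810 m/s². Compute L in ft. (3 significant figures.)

45.9 ft

Rearranging T = 2π√(L/g) for L: L = g·(T/2π)².
T = 0.125 min = 7.500 s; g = 9.810 m/s².
L = 13.98 m
13.98 m × (1 ft / 0.3048 m) = 45.86 ft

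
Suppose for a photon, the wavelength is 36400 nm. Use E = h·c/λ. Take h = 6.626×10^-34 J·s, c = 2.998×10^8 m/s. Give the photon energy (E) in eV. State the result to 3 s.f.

0.0341 eV

E is given directly by: E = hc/λ.
λ = 36400 nm = 3.640×10^-5 m; h = 6.626×10^-34 J·s; c = 2.998×10^8 m/s.
E = 5.457×10^-21 J
5.457×10^-21 J × (1 eV / 1.602×10^-19 J) = 0.03406 eV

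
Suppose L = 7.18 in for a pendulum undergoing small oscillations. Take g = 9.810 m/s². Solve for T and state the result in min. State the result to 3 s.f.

0.0143 min

T is given directly by: T = 2π√(L/g).
L = 7.18 in = 0.1824 m; g = 9.810 m/s².
T = 0.8567 s
0.8567 s × (1 min / 60.00 s) = 0.01428 min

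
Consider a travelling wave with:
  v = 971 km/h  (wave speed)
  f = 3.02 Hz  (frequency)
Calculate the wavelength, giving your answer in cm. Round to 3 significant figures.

Rearranging: λ = v/f.
v = 971 km/h = 269.7 m/s; f = 3.02 Hz.
λ = 89.31 m
89.31 m × (1 cm / 0.01000 m) = 8931 cm

8930 cm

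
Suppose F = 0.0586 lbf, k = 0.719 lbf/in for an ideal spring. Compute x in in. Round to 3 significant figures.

0.0815 in

From Hooke's law: x = F/k.
F = 0.0586 lbf = 0.2607 N; k = 0.719 lbf/in = 125.9 N/m.
x = 0.002070 m
0.002070 m × (1 in / 0.02540 m) = 0.08150 in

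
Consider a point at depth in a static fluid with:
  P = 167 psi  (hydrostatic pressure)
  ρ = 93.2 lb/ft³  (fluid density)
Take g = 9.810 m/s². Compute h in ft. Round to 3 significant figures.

258 ft

Rearranging P = ρ·g·h for h: h = P/(ρ·g).
P = 167 psi = 1.151×10^6 Pa; ρ = 93.2 lb/ft³ = 1493 kg/m³; g = 9.810 m/s².
h = 78.62 m
78.62 m × (1 ft / 0.3048 m) = 257.9 ft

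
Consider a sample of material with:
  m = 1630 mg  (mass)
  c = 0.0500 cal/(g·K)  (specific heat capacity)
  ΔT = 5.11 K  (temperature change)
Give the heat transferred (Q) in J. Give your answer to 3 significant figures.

1.74 J

Q is given directly by: Q = mcΔT.
m = 1630 mg = 0.001630 kg; c = 0.0500 cal/(g·K) = 209.2 J/(kg·K); ΔT = 5.11 K.
Q = 1.742 J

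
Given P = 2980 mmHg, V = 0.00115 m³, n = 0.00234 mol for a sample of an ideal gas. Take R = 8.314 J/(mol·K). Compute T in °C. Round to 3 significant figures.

23200 °C

Rearranging: T = PV/(nR).
P = 2980 mmHg = 3.973×10^5 Pa; V = 0.00115 m³; n = 0.00234 mol; R = 8.314 J/(mol·K).
T = 23485 K
23485 K − 273.15 = 23212 °C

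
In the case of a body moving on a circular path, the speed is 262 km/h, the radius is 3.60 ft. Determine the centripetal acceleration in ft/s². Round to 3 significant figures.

15800 ft/s²

Directly: a = v²/r.
v = 262 km/h = 72.78 m/s; r = 3.60 ft = 1.097 m.
a = 4827 m/s²
4827 m/s² × (1 ft/s² / 0.3048 m/s²) = 15837 ft/s²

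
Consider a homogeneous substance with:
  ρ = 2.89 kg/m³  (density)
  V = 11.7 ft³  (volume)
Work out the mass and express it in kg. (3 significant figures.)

Solving ρ = m/V for m: m = ρV.
ρ = 2.89 kg/m³; V = 11.7 ft³ = 0.3313 m³.
m = 0.9575 kg

0.957 kg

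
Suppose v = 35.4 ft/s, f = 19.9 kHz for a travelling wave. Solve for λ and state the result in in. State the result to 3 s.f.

Rearranging v = f·λ for λ: λ = v/f.
v = 35.4 ft/s = 10.79 m/s; f = 19.9 kHz = 19900 Hz.
λ = 5.422×10^-4 m
5.422×10^-4 m × (1 in / 0.02540 m) = 0.02135 in

0.0213 in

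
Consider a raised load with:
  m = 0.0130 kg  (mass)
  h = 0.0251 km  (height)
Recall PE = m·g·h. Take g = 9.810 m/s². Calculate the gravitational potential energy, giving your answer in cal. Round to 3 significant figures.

PE is given directly by: PE = mgh.
m = 0.0130 kg; h = 0.0251 km = 25.10 m; g = 9.810 m/s².
PE = 3.201 J  (the unit combination reduces to kg·m²/s² = J)
3.201 J × (1 cal / 4.184 J) = 0.7651 cal

0.765 cal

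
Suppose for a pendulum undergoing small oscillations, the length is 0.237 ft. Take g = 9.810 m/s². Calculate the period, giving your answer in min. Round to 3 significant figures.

0.00899 min

Directly: T = 2π√(L/g).
L = 0.237 ft = 0.07224 m; g = 9.810 m/s².
T = 0.5392 s
0.5392 s × (1 min / 60.00 s) = 0.008986 min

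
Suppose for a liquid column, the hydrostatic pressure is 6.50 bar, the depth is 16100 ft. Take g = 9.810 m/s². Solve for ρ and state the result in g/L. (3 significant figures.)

13.5 g/L

Rearranging P = ρ·g·h for ρ: ρ = P/(g·h).
P = 6.50 bar = 6.500×10^5 Pa; h = 16100 ft = 4907 m; g = 9.810 m/s².
ρ = 13.50 kg/m³
Since 1 g/L = 1 kg/m³, 13.50 g/L.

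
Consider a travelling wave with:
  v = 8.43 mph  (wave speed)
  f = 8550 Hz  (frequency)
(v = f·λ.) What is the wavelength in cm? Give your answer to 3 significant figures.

Solving v = f·λ for λ: λ = v/f.
v = 8.43 mph = 3.769 m/s; f = 8550 Hz.
λ = 4.408×10^-4 m
4.408×10^-4 m × (1 cm / 0.01000 m) = 0.04408 cm

0.0441 cm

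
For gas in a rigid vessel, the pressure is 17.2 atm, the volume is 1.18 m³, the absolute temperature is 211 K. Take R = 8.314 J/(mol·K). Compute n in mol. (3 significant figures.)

From the ideal-gas law: n = PV/(RT).
P = 17.2 atm = 1.743×10^6 Pa; V = 1.18 m³; T = 211 K; R = 8.314 J/(mol·K).
n = 1172 mol

1170 mol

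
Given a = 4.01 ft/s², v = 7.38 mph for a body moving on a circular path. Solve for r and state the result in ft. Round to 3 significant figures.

Rearranging a = v²/r for r: r = v²/a.
a = 4.01 ft/s² = 1.222 m/s²; v = 7.38 mph = 3.299 m/s.
r = 8.905 m
8.905 m × (1 ft / 0.3048 m) = 29.22 ft

29.2 ft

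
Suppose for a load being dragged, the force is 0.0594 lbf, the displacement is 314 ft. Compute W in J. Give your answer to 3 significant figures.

25.3 J

W is given directly by: W = F·d.
F = 0.0594 lbf = 0.2642 N; d = 314 ft = 95.71 m.
W = 25.29 J  (the unit combination reduces to kg·m²/s² = J)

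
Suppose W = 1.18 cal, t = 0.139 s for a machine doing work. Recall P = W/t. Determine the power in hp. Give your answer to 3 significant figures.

P is given directly by: P = W/t.
W = 1.18 cal = 4.937 J; t = 0.139 s.
P = 35.52 W
35.52 W × (1 hp / 745.7 W) = 0.04763 hp

0.0476 hp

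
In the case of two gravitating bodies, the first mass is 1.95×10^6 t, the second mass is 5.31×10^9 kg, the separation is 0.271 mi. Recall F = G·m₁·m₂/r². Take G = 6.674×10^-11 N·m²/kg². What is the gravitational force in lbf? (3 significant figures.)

From Newton's law of gravitation: F = Gm₁m₂/r².
m₁ = 1.95×10^6 t = 1.950×10^9 kg; m₂ = 5.31×10^9 kg; r = 0.271 mi = 436.1 m; G = 6.674×10^-11 N·m²/kg².
F = 3633 N
3633 N × (1 lbf / 4.448 N) = 816.8 lbf

817 lbf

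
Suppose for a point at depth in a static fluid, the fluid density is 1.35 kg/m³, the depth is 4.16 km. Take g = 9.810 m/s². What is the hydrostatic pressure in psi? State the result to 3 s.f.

7.99 psi

P is given directly by: P = ρgh.
ρ = 1.35 kg/m³; h = 4.16 km = 4160 m; g = 9.810 m/s².
P = 55093 Pa  (the unit combination reduces to kg/(m·s²) = Pa)
55093 Pa × (1 psi / 6895 Pa) = 7.991 psi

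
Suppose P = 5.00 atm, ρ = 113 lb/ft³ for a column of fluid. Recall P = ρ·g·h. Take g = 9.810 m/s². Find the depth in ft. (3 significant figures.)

Rearranging: h = P/(ρ·g).
P = 5.00 atm = 5.066×10^5 Pa; ρ = 113 lb/ft³ = 1810 kg/m³; g = 9.810 m/s².
h = 28.53 m
28.53 m × (1 ft / 0.3048 m) = 93.61 ft

93.6 ft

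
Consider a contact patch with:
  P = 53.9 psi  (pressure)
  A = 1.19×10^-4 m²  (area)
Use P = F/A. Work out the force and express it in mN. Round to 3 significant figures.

Rearranging: F = P·A.
P = 53.9 psi = 3.716×10^5 Pa; A = 1.19×10^-4 m².
F = 44.22 N
44.22 N × (1 mN / 0.001000 N) = 44224 mN

44200 mN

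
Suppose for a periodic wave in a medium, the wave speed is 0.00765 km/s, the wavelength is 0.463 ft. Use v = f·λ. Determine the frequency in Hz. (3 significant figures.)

54.2 Hz

Solving v = f·λ for f: f = v/λ.
v = 0.00765 km/s = 7.650 m/s; λ = 0.463 ft = 0.1411 m.
f = 54.21 Hz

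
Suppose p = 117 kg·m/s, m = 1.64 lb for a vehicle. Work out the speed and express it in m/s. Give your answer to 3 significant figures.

157 m/s

Solving p = m·v for v: v = p/m.
p = 117 kg·m/s; m = 1.64 lb = 0.7439 kg.
v = 157.3 m/s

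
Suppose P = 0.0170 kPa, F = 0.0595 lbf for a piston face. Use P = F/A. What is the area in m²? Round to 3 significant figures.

0.0156 m²

Solving P = F/A for A: A = F/P.
P = 0.0170 kPa = 17.00 Pa; F = 0.0595 lbf = 0.2647 N.
A = 0.01557 m²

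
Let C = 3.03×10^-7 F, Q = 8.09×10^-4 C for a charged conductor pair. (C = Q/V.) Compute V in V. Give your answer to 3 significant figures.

Rearranging C = Q/V for V: V = Q/C.
C = 3.03×10^-7 F; Q = 8.09×10^-4 C.
V = 2670 V

2670 V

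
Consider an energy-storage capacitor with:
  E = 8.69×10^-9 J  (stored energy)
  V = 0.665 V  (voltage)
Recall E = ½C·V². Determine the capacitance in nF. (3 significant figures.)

Solving E = ½C·V² for C: C = 2E/V².
E = 8.69×10^-9 J; V = 0.665 V.
C = 3.930×10^-8 F
3.930×10^-8 F × (1 nF / 1.000×10^-9 F) = 39.30 nF

39.3 nF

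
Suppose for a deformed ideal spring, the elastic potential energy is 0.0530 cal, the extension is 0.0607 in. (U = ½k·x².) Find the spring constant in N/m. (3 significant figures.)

Solving U = ½k·x² for k: k = 2U/x².
U = 0.0530 cal = 0.2218 J; x = 0.0607 in = 0.001542 m.
k = 1.866×10^5 N/m

1.87×10^5 N/m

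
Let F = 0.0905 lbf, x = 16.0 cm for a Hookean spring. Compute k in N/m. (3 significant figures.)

Rearranging: k = F/x.
F = 0.0905 lbf = 0.4026 N; x = 16.0 cm = 0.1600 m.
k = 2.516 N/m

2.52 N/m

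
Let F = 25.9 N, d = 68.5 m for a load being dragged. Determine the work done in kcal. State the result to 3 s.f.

Directly: W = F·d.
F = 25.9 N; d = 68.5 m.
W = 1774 J
1774 J × (1 kcal / 4184 J) = 0.4240 kcal

0.424 kcal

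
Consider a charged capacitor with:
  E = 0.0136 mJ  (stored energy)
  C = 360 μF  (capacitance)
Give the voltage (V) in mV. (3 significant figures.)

275 mV

Rearranging: V = √(2E/C).
E = 0.0136 mJ = 1.360×10^-5 J; C = 360 μF = 3.600×10^-4 F.
V = 0.2749 V
0.2749 V × (1 mV / 0.001000 V) = 274.9 mV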